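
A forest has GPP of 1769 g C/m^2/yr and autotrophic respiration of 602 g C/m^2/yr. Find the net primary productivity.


NPP = GPP - Ra = 1769 - 602 = 1167 g C/m^2/yr

1167 g C/m^2/yr


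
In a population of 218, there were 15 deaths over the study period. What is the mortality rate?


Mortality rate = 15 / 218 = 0.068807 ≈ 0.0688

0.0688


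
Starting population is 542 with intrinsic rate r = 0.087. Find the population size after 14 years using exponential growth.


r*t = 0.087 * 14 = 1.218
exp(1.218) = 3.38042
N = 542 * 3.38042 = 1832.19 ≈ 1832

1832


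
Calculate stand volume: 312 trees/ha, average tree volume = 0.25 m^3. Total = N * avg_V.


V_stand = 312 * 0.25 = 78.0 m^3/ha

78.0 m^3/ha


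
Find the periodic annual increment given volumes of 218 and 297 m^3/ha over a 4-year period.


PAI = (V2 - V1) / period = (297 - 218) / 4 = 79 / 4 = 19.75 m^3/ha/yr

19.75 m^3/ha/yr


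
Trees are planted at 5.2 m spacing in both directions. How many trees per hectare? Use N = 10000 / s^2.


N = 10000 / 5.2^2 = 10000 / 27.04 = 369.822 ≈ 370 trees/ha

370 trees/ha


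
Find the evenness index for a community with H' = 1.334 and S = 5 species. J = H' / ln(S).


ln(5) = 1.60944
J = H' / ln(S) = 1.334 / 1.60944 = 0.828860 ≈ 0.8289

0.8289


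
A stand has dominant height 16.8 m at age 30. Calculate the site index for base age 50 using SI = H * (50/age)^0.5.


50/30 = 1.66667
(1.66667)^0.5 = 1.29100
SI = 16.8 * 1.29100 = 21.6888 ≈ 21.7 m

21.7 m


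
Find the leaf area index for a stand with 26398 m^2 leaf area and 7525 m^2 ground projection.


LAI = 26398 / 7525 = 3.5080 ≈ 3.51

3.51


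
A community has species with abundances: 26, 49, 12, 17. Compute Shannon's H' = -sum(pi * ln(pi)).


Total N = 26 + 49 + 12 + 17 = 104
Per-species terms:
  p = 26/104 = 0.250000; ln(p) = -1.386294; p*ln(p) = 0.250000 * (-1.386294) = -0.346574
  p = 49/104 = 0.471154; ln(p) = -0.752570; p*ln(p) = 0.471154 * (-0.752570) = -0.354576
  p = 12/104 = 0.115385; ln(p) = -2.159481; p*ln(p) = 0.115385 * (-2.159481) = -0.249172
  p = 17/104 = 0.163462; ln(p) = -1.811175; p*ln(p) = 0.163462 * (-1.811175) = -0.296058
sum(p*ln(p)) = (-0.346574) + (-0.354576) + (-0.249172) + (-0.296058) = -1.246380
H' = -(-1.246380) = 1.246380 ≈ 1.2464

1.2464


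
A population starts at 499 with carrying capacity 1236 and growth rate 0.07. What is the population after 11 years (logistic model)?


(K - N0)/N0 = (1236 - 499)/499 = 737/499 = 1.47695
r*t = 0.07 * 11 = 0.77; exp(-0.77) = 0.463013
1.47695 * 0.463013 = 0.683847
1 + 0.683847 = 1.68385
N = 1236 / 1.68385 = 734.032 ≈ 734

734


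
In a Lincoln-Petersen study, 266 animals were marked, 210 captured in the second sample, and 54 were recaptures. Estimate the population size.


N = M * C / R = 266 * 210 / 54 = 55860 / 54 = 1034.44 ≈ 1034

1034 individuals


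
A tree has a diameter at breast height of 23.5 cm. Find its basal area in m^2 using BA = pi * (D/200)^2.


D/200 = 23.5/200 = 0.1175 m
(D/200)^2 = 0.1175^2 = 0.01380625
BA = 3.141593 * 0.01380625 = 0.0433736 ≈ 0.0434 m^2

0.0434 m^2


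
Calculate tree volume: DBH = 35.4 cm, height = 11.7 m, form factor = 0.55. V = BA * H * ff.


(D/200)^2 = (35.4/200)^2 = 0.177^2 = 0.031329
BA = 3.141593 * 0.031329 = 0.0984230 m^2
V = 0.0984230 * 11.7 * 0.55 = 0.633352 ≈ 0.633 m^3

0.633 m^3


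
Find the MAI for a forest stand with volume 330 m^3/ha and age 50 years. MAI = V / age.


MAI = 330 / 50 = 6.60 m^3/ha/yr

6.60 m^3/ha/yr


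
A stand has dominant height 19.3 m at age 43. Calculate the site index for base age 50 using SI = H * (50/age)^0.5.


50/43 = 1.16279
(1.16279)^0.5 = 1.07833
SI = 19.3 * 1.07833 = 20.8118 ≈ 20.8 m

20.8 m


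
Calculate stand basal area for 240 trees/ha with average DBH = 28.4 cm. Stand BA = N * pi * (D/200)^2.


(D/200)^2 = (28.4/200)^2 = 0.142^2 = 0.020164
Individual BA = 3.141593 * 0.020164 = 0.0633471 m^2
Stand BA = 240 * 0.0633471 = 15.2033 ≈ 15.20 m^2/ha

15.20 m^2/ha


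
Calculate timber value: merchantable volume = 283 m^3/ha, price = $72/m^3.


Value = 283 * 72 = $20376/ha

$20376/ha


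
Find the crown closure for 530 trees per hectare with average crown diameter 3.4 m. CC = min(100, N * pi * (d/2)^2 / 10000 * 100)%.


(d/2)^2 = (3.4/2)^2 = 1.7^2 = 2.89
Crown area = 3.141593 * 2.89 = 9.07920 m^2
N * area / 10000 * 100 = 530 * 9.07920 / 10000 * 100 = 48.1198
CC = min(100, 48.1198) = 48.1198 ≈ 48.1%

48.1%


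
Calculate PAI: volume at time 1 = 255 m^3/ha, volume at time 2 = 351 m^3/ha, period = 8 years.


PAI = (V2 - V1) / period = (351 - 255) / 8 = 96 / 8 = 12.00 m^3/ha/yr

12.00 m^3/ha/yr


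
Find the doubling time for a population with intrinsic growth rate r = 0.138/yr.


td = ln(2) / 0.138 = 0.693147 / 0.138 = 5.02280 ≈ 5.0 years

5.0 years


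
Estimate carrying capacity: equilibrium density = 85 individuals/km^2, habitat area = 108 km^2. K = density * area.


K = 85 * 108 = 9180 individuals

9180 individuals


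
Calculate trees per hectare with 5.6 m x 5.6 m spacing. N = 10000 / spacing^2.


N = 10000 / 5.6^2 = 10000 / 31.36 = 318.878 ≈ 319 trees/ha

319 trees/ha


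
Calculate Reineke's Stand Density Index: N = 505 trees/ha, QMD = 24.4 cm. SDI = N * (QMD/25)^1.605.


QMD/25 = 24.4/25 = 0.976
(0.976)^1.605 = exp(1.605 * ln(0.976)) = exp(1.605 * (-0.0242927)) = exp(-0.0389898) = 0.961761
SDI = 505 * 0.961761 = 485.689 ≈ 486

486


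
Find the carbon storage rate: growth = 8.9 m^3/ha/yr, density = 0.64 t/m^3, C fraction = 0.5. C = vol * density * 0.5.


C = 8.9 * 0.64 * 0.5 = 2.848 ≈ 2.85 t C/ha/yr

2.85 t C/ha/yr


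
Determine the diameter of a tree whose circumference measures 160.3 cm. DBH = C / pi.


DBH = C / pi = 160.3 / 3.141593 = 51.0251 ≈ 51.03 cm

51.03 cm


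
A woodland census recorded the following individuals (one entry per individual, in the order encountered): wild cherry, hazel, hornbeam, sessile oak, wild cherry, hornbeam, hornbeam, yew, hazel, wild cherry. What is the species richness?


Total individuals logged = 10
Distinct species (count of individuals): wild cherry (3), hazel (2), hornbeam (3), sessile oak (1), yew (1)
Species richness = number of distinct species = 5

5


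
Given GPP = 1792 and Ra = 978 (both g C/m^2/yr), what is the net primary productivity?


NPP = GPP - Ra = 1792 - 978 = 814 g C/m^2/yr

814 g C/m^2/yr


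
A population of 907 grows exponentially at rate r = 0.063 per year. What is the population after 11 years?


r*t = 0.063 * 11 = 0.693
exp(0.693) = 1.99971
N = 907 * 1.99971 = 1813.74 ≈ 1814

1814


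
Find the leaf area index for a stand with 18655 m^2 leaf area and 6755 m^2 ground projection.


LAI = 18655 / 6755 = 2.7617 ≈ 2.76

2.76


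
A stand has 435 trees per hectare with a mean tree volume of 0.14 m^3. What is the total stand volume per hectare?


V_stand = 435 * 0.14 = 60.9 m^3/ha

60.9 m^3/ha


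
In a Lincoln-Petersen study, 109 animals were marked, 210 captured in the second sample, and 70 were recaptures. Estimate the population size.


N = M * C / R = 109 * 210 / 70 = 22890 / 70 = 327

327 individuals


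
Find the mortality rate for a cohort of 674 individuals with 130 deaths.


Mortality rate = 130 / 674 = 0.192878 ≈ 0.1929

0.1929


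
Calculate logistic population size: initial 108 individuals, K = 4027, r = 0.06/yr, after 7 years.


(K - N0)/N0 = (4027 - 108)/108 = 3919/108 = 36.2870
r*t = 0.06 * 7 = 0.42; exp(-0.42) = 0.657047
36.2870 * 0.657047 = 23.8423
1 + 23.8423 = 24.8423
N = 4027 / 24.8423 = 162.103 ≈ 162

162


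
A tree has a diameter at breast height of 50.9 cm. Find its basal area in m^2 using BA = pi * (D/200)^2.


D/200 = 50.9/200 = 0.2545 m
(D/200)^2 = 0.2545^2 = 0.06477025
BA = 3.141593 * 0.06477025 = 0.203482 ≈ 0.2035 m^2

0.2035 m^2


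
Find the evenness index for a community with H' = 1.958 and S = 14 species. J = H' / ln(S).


ln(14) = 2.63906
J = H' / ln(S) = 1.958 / 2.63906 = 0.741931 ≈ 0.7419

0.7419


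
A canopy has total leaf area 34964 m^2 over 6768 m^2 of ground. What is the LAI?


LAI = 34964 / 6768 = 5.1661 ≈ 5.17

5.17


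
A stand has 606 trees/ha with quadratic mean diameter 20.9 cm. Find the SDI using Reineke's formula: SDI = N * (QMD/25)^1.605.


QMD/25 = 20.9/25 = 0.836
(0.836)^1.605 = exp(1.605 * ln(0.836)) = exp(1.605 * (-0.179127)) = exp(-0.287499) = 0.750137
SDI = 606 * 0.750137 = 454.583 ≈ 455

455


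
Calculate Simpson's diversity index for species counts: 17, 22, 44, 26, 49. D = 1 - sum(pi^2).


Total N = 17 + 22 + 44 + 26 + 49 = 158
Per-species terms:
  p = 17/158 = 0.107595; p^2 = 0.107595^2 = 0.011577
  p = 22/158 = 0.139241; p^2 = 0.139241^2 = 0.019388
  p = 44/158 = 0.278481; p^2 = 0.278481^2 = 0.077552
  p = 26/158 = 0.164557; p^2 = 0.164557^2 = 0.027079
  p = 49/158 = 0.310127; p^2 = 0.310127^2 = 0.096179
sum(p^2) = 0.011577 + 0.019388 + 0.077552 + 0.027079 + 0.096179 = 0.231775
D = 1 - 0.231775 = 0.768225 ≈ 0.7682

0.7682


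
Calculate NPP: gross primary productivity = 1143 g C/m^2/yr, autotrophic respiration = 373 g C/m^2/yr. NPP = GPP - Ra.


NPP = GPP - Ra = 1143 - 373 = 770 g C/m^2/yr

770 g C/m^2/yr


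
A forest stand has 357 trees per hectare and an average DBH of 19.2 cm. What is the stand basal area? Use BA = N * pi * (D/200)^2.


(D/200)^2 = (19.2/200)^2 = 0.096^2 = 0.009216
Individual BA = 3.141593 * 0.009216 = 0.0289529 m^2
Stand BA = 357 * 0.0289529 = 10.3362 ≈ 10.34 m^2/ha

10.34 m^2/ha


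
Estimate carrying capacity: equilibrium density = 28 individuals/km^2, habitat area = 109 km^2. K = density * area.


K = 28 * 109 = 3052 individuals

3052 individuals


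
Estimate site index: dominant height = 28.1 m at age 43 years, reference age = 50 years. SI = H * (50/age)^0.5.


50/43 = 1.16279
(1.16279)^0.5 = 1.07833
SI = 28.1 * 1.07833 = 30.3011 ≈ 30.3 m

30.3 m


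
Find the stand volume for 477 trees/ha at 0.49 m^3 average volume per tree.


V_stand = 477 * 0.49 = 233.73 ≈ 233.7 m^3/ha

233.7 m^3/ha


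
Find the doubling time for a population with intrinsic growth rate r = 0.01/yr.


td = ln(2) / 0.01 = 0.693147 / 0.01 = 69.3147 ≈ 69.3 years

69.3 years


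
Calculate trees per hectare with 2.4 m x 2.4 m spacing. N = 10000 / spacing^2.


N = 10000 / 2.4^2 = 10000 / 5.76 = 1736.11 ≈ 1736 trees/ha

1736 trees/ha


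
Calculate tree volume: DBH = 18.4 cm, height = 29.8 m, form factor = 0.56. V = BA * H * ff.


(D/200)^2 = (18.4/200)^2 = 0.092^2 = 0.008464
BA = 3.141593 * 0.008464 = 0.0265904 m^2
V = 0.0265904 * 29.8 * 0.56 = 0.443741 ≈ 0.444 m^3

0.444 m^3


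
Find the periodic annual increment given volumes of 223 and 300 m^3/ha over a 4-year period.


PAI = (V2 - V1) / period = (300 - 223) / 4 = 77 / 4 = 19.25 m^3/ha/yr

19.25 m^3/ha/yr


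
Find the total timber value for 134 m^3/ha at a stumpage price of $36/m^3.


Value = 134 * 36 = $4824/ha

$4824/ha


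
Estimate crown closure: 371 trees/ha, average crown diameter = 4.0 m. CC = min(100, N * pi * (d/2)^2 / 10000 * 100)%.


(d/2)^2 = (4.0/2)^2 = 2^2 = 4
Crown area = 3.141593 * 4 = 12.5664 m^2
N * area / 10000 * 100 = 371 * 12.5664 / 10000 * 100 = 46.6213
CC = min(100, 46.6213) = 46.6213 ≈ 46.6%

46.6%


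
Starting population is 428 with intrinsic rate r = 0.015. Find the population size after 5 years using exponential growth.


r*t = 0.015 * 5 = 0.075
exp(0.075) = 1.07788
N = 428 * 1.07788 = 461.333 ≈ 461

461


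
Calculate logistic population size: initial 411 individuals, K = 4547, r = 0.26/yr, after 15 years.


(K - N0)/N0 = (4547 - 411)/411 = 4136/411 = 10.0633
r*t = 0.26 * 15 = 3.9; exp(-3.9) = 0.0202419
10.0633 * 0.0202419 = 0.203700
1 + 0.203700 = 1.20370
N = 4547 / 1.20370 = 3777.52 ≈ 3778

3778


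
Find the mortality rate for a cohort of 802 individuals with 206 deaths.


Mortality rate = 206 / 802 = 0.256858 ≈ 0.2569

0.2569


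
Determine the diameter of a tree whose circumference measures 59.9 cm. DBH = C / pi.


DBH = C / pi = 59.9 / 3.141593 = 19.0668 ≈ 19.07 cm

19.07 cm


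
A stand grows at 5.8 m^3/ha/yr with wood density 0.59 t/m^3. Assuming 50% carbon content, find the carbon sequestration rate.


C = 5.8 * 0.59 * 0.5 = 1.711 ≈ 1.71 t C/ha/yr

1.71 t C/ha/yr


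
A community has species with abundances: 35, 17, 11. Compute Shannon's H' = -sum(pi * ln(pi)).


Total N = 35 + 17 + 11 = 63
Per-species terms:
  p = 35/63 = 0.555556; ln(p) = -0.587786; p*ln(p) = 0.555556 * (-0.587786) = -0.326548
  p = 17/63 = 0.269841; ln(p) = -1.309922; p*ln(p) = 0.269841 * (-1.309922) = -0.353471
  p = 11/63 = 0.174603; ln(p) = -1.745240; p*ln(p) = 0.174603 * (-1.745240) = -0.304724
sum(p*ln(p)) = (-0.326548) + (-0.353471) + (-0.304724) = -0.984743
H' = -(-0.984743) = 0.984743 ≈ 0.9847

0.9847


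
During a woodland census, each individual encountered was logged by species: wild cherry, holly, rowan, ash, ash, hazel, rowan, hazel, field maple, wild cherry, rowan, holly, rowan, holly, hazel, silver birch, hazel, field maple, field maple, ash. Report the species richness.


Total individuals logged = 20
Distinct species (count of individuals): wild cherry (2), holly (3), rowan (4), ash (3), hazel (4), field maple (3), silver birch (1)
Species richness = number of distinct species = 7

7


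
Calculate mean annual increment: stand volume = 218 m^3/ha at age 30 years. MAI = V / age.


MAI = 218 / 30 = 7.2667 ≈ 7.27 m^3/ha/yr

7.27 m^3/ha/yr


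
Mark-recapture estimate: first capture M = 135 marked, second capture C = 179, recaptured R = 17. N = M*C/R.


N = M * C / R = 135 * 179 / 17 = 24165 / 17 = 1421.47 ≈ 1421

1421 individuals


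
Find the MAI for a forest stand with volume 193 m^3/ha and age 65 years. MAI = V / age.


MAI = 193 / 65 = 2.9692 ≈ 2.97 m^3/ha/yr

2.97 m^3/ha/yr


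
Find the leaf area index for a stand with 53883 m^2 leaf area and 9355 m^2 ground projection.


LAI = 53883 / 9355 = 5.7598 ≈ 5.76

5.76


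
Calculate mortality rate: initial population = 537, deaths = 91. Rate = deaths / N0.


Mortality rate = 91 / 537 = 0.169460 ≈ 0.1695

0.1695


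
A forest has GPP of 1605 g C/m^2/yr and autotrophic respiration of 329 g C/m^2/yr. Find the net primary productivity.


NPP = GPP - Ra = 1605 - 329 = 1276 g C/m^2/yr

1276 g C/m^2/yr


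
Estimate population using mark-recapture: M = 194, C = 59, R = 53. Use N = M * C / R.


N = M * C / R = 194 * 59 / 53 = 11446 / 53 = 215.96 ≈ 216

216 individuals


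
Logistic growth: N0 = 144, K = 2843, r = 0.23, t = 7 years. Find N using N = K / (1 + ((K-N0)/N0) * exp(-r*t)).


(K - N0)/N0 = (2843 - 144)/144 = 2699/144 = 18.7431
r*t = 0.23 * 7 = 1.61; exp(-1.61) = 0.199888
18.7431 * 0.199888 = 3.74652
1 + 3.74652 = 4.74652
N = 2843 / 4.74652 = 598.965 ≈ 599

599


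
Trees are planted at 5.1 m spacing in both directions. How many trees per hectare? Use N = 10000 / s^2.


N = 10000 / 5.1^2 = 10000 / 26.01 = 384.468 ≈ 384 trees/ha

384 trees/ha


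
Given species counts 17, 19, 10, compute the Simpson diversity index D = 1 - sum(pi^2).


Total N = 17 + 19 + 10 = 46
Per-species terms:
  p = 17/46 = 0.369565; p^2 = 0.369565^2 = 0.136578
  p = 19/46 = 0.413043; p^2 = 0.413043^2 = 0.170605
  p = 10/46 = 0.217391; p^2 = 0.217391^2 = 0.047259
sum(p^2) = 0.136578 + 0.170605 + 0.047259 = 0.354442
D = 1 - 0.354442 = 0.645558 ≈ 0.6456

0.6456


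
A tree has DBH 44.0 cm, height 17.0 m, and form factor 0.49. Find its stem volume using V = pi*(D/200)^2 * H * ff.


(D/200)^2 = (44.0/200)^2 = 0.22^2 = 0.0484
BA = 3.141593 * 0.0484 = 0.152053 m^2
V = 0.152053 * 17.0 * 0.49 = 1.26660 ≈ 1.267 m^3

1.267 m^3


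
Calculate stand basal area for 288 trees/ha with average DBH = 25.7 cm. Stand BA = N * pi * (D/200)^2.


(D/200)^2 = (25.7/200)^2 = 0.1285^2 = 0.01651225
Individual BA = 3.141593 * 0.01651225 = 0.0518748 m^2
Stand BA = 288 * 0.0518748 = 14.9399 ≈ 14.94 m^2/ha

14.94 m^2/ha


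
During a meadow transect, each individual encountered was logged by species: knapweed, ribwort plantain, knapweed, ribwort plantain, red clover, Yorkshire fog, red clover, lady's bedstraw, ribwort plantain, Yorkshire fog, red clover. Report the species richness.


Total individuals logged = 11
Distinct species (count of individuals): knapweed (2), ribwort plantain (3), red clover (3), Yorkshire fog (2), lady's bedstraw (1)
Species richness = number of distinct species = 5

5


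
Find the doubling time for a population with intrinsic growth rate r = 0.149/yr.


td = ln(2) / 0.149 = 0.693147 / 0.149 = 4.65199 ≈ 4.7 years

4.7 years


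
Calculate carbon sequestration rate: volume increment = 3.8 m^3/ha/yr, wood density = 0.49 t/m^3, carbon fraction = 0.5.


C = 3.8 * 0.49 * 0.5 = 0.931 ≈ 0.93 t C/ha/yr

0.93 t C/ha/yr


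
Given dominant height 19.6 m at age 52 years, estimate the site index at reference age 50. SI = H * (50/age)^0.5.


50/52 = 0.961538
(0.961538)^0.5 = 0.980580
SI = 19.6 * 0.980580 = 19.2194 ≈ 19.2 m

19.2 m


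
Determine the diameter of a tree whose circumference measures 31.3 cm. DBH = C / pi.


DBH = C / pi = 31.3 / 3.141593 = 9.96310 ≈ 9.96 cm

9.96 cm


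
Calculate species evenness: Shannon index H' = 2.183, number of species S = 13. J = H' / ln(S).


ln(13) = 2.56495
J = H' / ln(S) = 2.183 / 2.56495 = 0.851089 ≈ 0.8511

0.8511


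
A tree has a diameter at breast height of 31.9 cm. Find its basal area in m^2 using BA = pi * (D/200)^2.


D/200 = 31.9/200 = 0.1595 m
(D/200)^2 = 0.1595^2 = 0.02544025
BA = 3.141593 * 0.02544025 = 0.0799229 ≈ 0.0799 m^2

0.0799 m^2


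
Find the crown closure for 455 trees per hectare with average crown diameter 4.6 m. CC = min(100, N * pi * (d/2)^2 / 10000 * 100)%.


(d/2)^2 = (4.6/2)^2 = 2.3^2 = 5.29
Crown area = 3.141593 * 5.29 = 16.6190 m^2
N * area / 10000 * 100 = 455 * 16.6190 / 10000 * 100 = 75.6165
CC = min(100, 75.6165) = 75.6165 ≈ 75.6%

75.6%


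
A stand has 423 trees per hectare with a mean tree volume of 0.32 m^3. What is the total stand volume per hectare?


V_stand = 423 * 0.32 = 135.36 ≈ 135.4 m^3/ha

135.4 m^3/ha


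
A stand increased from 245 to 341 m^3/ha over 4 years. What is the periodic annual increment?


PAI = (V2 - V1) / period = (341 - 245) / 4 = 96 / 4 = 24.00 m^3/ha/yr

24.00 m^3/ha/yr


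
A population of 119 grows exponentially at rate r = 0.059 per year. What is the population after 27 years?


r*t = 0.059 * 27 = 1.593
exp(1.593) = 4.91848
N = 119 * 4.91848 = 585.299 ≈ 585

585


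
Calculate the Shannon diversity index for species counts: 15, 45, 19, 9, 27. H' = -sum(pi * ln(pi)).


Total N = 15 + 45 + 19 + 9 + 27 = 115
Per-species terms:
  p = 15/115 = 0.130435; ln(p) = -2.036880; p*ln(p) = 0.130435 * (-2.036880) = -0.265680
  p = 45/115 = 0.391304; ln(p) = -0.938271; p*ln(p) = 0.391304 * (-0.938271) = -0.367149
  p = 19/115 = 0.165217; ln(p) = -1.800496; p*ln(p) = 0.165217 * (-1.800496) = -0.297473
  p = 9/115 = 0.078261; ln(p) = -2.547706; p*ln(p) = 0.078261 * (-2.547706) = -0.199386
  p = 27/115 = 0.234783; ln(p) = -1.449094; p*ln(p) = 0.234783 * (-1.449094) = -0.340223
sum(p*ln(p)) = (-0.265680) + (-0.367149) + (-0.297473) + (-0.199386) + (-0.340223) = -1.469911
H' = -(-1.469911) = 1.469911 ≈ 1.4699

1.4699


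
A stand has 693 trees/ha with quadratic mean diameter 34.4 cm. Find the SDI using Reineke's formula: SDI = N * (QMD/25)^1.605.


QMD/25 = 34.4/25 = 1.376
(1.376)^1.605 = exp(1.605 * ln(1.376)) = exp(1.605 * 0.319181) = exp(0.512286) = 1.66910
SDI = 693 * 1.66910 = 1156.69 ≈ 1157

1157


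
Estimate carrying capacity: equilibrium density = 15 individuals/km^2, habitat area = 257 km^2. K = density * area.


K = 15 * 257 = 3855 individuals

3855 individuals


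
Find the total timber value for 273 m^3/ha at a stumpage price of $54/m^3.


Value = 273 * 54 = $14742/ha

$14742/ha


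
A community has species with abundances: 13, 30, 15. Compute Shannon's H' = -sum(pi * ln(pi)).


Total N = 13 + 30 + 15 = 58
Per-species terms:
  p = 13/58 = 0.224138; ln(p) = -1.495493; p*ln(p) = 0.224138 * (-1.495493) = -0.335197
  p = 30/58 = 0.517241; ln(p) = -0.659246; p*ln(p) = 0.517241 * (-0.659246) = -0.340989
  p = 15/58 = 0.258621; ln(p) = -1.352392; p*ln(p) = 0.258621 * (-1.352392) = -0.349757
sum(p*ln(p)) = (-0.335197) + (-0.340989) + (-0.349757) = -1.025943
H' = -(-1.025943) = 1.025943 ≈ 1.0259

1.0259


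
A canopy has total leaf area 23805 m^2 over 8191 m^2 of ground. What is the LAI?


LAI = 23805 / 8191 = 2.9062 ≈ 2.91

2.91


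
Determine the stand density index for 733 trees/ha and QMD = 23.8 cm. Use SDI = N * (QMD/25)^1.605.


QMD/25 = 23.8/25 = 0.952
(0.952)^1.605 = exp(1.605 * ln(0.952)) = exp(1.605 * (-0.0491902)) = exp(-0.0789503) = 0.924086
SDI = 733 * 0.924086 = 677.355 ≈ 677

677


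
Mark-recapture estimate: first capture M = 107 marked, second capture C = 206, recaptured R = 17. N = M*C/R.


N = M * C / R = 107 * 206 / 17 = 22042 / 17 = 1296.59 ≈ 1297

1297 individuals


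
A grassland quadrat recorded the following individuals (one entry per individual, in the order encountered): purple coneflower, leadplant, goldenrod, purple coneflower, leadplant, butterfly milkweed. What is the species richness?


Total individuals logged = 6
Distinct species (count of individuals): purple coneflower (2), leadplant (2), goldenrod (1), butterfly milkweed (1)
Species richness = number of distinct species = 4

4


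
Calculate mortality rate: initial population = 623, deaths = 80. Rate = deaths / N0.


Mortality rate = 80 / 623 = 0.128411 ≈ 0.1284

0.1284


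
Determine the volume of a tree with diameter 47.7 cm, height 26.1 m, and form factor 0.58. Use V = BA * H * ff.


(D/200)^2 = (47.7/200)^2 = 0.2385^2 = 0.05688225
BA = 3.141593 * 0.05688225 = 0.178701 m^2
V = 0.178701 * 26.1 * 0.58 = 2.70518 ≈ 2.705 m^3

2.705 m^3


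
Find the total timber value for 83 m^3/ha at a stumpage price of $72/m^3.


Value = 83 * 72 = $5976/ha

$5976/ha


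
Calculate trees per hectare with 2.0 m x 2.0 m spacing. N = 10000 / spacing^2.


N = 10000 / 2.0^2 = 10000 / 4 = 2500.00 ≈ 2500 trees/ha

2500 trees/ha


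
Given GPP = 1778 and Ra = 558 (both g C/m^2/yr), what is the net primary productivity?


NPP = GPP - Ra = 1778 - 558 = 1220 g C/m^2/yr

1220 g C/m^2/yr


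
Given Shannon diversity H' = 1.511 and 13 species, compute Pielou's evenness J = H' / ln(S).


ln(13) = 2.56495
J = H' / ln(S) = 1.511 / 2.56495 = 0.589095 ≈ 0.5891

0.5891


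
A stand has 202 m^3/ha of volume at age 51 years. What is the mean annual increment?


MAI = 202 / 51 = 3.9608 ≈ 3.96 m^3/ha/yr

3.96 m^3/ha/yr


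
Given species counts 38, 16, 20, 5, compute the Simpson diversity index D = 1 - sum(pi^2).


Total N = 38 + 16 + 20 + 5 = 79
Per-species terms:
  p = 38/79 = 0.481013; p^2 = 0.481013^2 = 0.231374
  p = 16/79 = 0.202532; p^2 = 0.202532^2 = 0.041019
  p = 20/79 = 0.253165; p^2 = 0.253165^2 = 0.064093
  p = 5/79 = 0.063291; p^2 = 0.063291^2 = 0.004006
sum(p^2) = 0.231374 + 0.041019 + 0.064093 + 0.004006 = 0.340492
D = 1 - 0.340492 = 0.659508 ≈ 0.6595

0.6595


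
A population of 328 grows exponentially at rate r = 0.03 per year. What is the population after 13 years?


r*t = 0.03 * 13 = 0.39
exp(0.39) = 1.47698
N = 328 * 1.47698 = 484.449 ≈ 484

484


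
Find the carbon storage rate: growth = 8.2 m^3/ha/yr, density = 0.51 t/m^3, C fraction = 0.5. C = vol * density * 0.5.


C = 8.2 * 0.51 * 0.5 = 2.091 ≈ 2.09 t C/ha/yr

2.09 t C/ha/yr


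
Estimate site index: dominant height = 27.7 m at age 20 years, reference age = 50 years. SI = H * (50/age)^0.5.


50/20 = 2.50000
(2.50000)^0.5 = 1.58114
SI = 27.7 * 1.58114 = 43.7976 ≈ 43.8 m

43.8 m


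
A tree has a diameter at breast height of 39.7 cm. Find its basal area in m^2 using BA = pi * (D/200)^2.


D/200 = 39.7/200 = 0.1985 m
(D/200)^2 = 0.1985^2 = 0.03940225
BA = 3.141593 * 0.03940225 = 0.123786 ≈ 0.1238 m^2

0.1238 m^2


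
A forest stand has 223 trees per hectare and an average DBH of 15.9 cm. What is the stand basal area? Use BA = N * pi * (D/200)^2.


(D/200)^2 = (15.9/200)^2 = 0.0795^2 = 0.00632025
Individual BA = 3.141593 * 0.00632025 = 0.0198557 m^2
Stand BA = 223 * 0.0198557 = 4.42782 ≈ 4.43 m^2/ha

4.43 m^2/ha


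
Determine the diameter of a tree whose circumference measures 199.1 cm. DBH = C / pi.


DBH = C / pi = 199.1 / 3.141593 = 63.3755 ≈ 63.38 cm

63.38 cm


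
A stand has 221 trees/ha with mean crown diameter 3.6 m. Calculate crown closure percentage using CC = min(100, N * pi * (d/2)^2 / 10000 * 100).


(d/2)^2 = (3.6/2)^2 = 1.8^2 = 3.24
Crown area = 3.141593 * 3.24 = 10.1788 m^2
N * area / 10000 * 100 = 221 * 10.1788 / 10000 * 100 = 22.4951
CC = min(100, 22.4951) = 22.4951 ≈ 22.5%

22.5%


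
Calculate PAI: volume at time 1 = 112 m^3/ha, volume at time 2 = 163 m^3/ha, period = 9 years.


PAI = (V2 - V1) / period = (163 - 112) / 9 = 51 / 9 = 5.6667 ≈ 5.67 m^3/ha/yr

5.67 m^3/ha/yr


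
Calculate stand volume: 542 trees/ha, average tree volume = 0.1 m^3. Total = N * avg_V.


V_stand = 542 * 0.1 = 54.2 m^3/ha

54.2 m^3/ha


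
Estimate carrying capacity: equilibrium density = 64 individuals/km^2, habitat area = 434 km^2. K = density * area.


K = 64 * 434 = 27776 individuals

27776 individuals


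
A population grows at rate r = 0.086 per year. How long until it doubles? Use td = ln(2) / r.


td = ln(2) / 0.086 = 0.693147 / 0.086 = 8.05985 ≈ 8.1 years

8.1 years


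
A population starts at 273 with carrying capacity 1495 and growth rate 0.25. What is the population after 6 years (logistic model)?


(K - N0)/N0 = (1495 - 273)/273 = 1222/273 = 4.47619
r*t = 0.25 * 6 = 1.5; exp(-1.5) = 0.223130
4.47619 * 0.223130 = 0.998772
1 + 0.998772 = 1.99877
N = 1495 / 1.99877 = 747.960 ≈ 748

748


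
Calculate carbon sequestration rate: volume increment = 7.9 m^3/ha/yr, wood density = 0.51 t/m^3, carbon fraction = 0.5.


C = 7.9 * 0.51 * 0.5 = 2.0145 ≈ 2.01 t C/ha/yr

2.01 t C/ha/yr


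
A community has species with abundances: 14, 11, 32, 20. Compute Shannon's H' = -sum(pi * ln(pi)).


Total N = 14 + 11 + 32 + 20 = 77
Per-species terms:
  p = 14/77 = 0.181818; ln(p) = -1.704749; p*ln(p) = 0.181818 * (-1.704749) = -0.309954
  p = 11/77 = 0.142857; ln(p) = -1.945911; p*ln(p) = 0.142857 * (-1.945911) = -0.277987
  p = 32/77 = 0.415584; ln(p) = -0.878071; p*ln(p) = 0.415584 * (-0.878071) = -0.364912
  p = 20/77 = 0.259740; ln(p) = -1.348074; p*ln(p) = 0.259740 * (-1.348074) = -0.350149
sum(p*ln(p)) = (-0.309954) + (-0.277987) + (-0.364912) + (-0.350149) = -1.303002
H' = -(-1.303002) = 1.303002 ≈ 1.3030

1.3030


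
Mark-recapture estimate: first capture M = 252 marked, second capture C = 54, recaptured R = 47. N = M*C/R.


N = M * C / R = 252 * 54 / 47 = 13608 / 47 = 289.53 ≈ 290

290 individuals


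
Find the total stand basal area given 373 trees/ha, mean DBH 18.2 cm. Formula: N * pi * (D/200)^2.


(D/200)^2 = (18.2/200)^2 = 0.091^2 = 0.008281
Individual BA = 3.141593 * 0.008281 = 0.0260155 m^2
Stand BA = 373 * 0.0260155 = 9.70378 ≈ 9.70 m^2/ha

9.70 m^2/ha


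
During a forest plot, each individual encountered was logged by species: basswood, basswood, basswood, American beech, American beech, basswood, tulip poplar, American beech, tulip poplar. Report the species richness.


Total individuals logged = 9
Distinct species (count of individuals): basswood (4), American beech (3), tulip poplar (2)
Species richness = number of distinct species = 3

3


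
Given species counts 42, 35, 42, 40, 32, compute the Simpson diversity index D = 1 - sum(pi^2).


Total N = 42 + 35 + 42 + 40 + 32 = 191
Per-species terms:
  p = 42/191 = 0.219895; p^2 = 0.219895^2 = 0.048354
  p = 35/191 = 0.183246; p^2 = 0.183246^2 = 0.033579
  p = 42/191 = 0.219895; p^2 = 0.219895^2 = 0.048354
  p = 40/191 = 0.209424; p^2 = 0.209424^2 = 0.043858
  p = 32/191 = 0.167539; p^2 = 0.167539^2 = 0.028069
sum(p^2) = 0.048354 + 0.033579 + 0.048354 + 0.043858 + 0.028069 = 0.202214
D = 1 - 0.202214 = 0.797786 ≈ 0.7978

0.7978


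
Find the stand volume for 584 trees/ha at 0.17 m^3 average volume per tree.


V_stand = 584 * 0.17 = 99.28 ≈ 99.3 m^3/ha

99.3 m^3/ha


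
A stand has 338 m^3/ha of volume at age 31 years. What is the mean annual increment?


MAI = 338 / 31 = 10.9032 ≈ 10.90 m^3/ha/yr

10.90 m^3/ha/yr


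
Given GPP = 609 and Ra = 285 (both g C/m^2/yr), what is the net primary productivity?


NPP = GPP - Ra = 609 - 285 = 324 g C/m^2/yr

324 g C/m^2/yr


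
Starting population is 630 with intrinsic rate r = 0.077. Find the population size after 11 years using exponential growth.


r*t = 0.077 * 11 = 0.847
exp(0.847) = 2.33264
N = 630 * 2.33264 = 1469.56 ≈ 1470

1470


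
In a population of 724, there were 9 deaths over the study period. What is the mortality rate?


Mortality rate = 9 / 724 = 0.012431 ≈ 0.0124

0.0124


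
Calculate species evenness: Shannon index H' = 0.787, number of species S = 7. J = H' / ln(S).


ln(7) = 1.94591
J = H' / ln(S) = 0.787 / 1.94591 = 0.404438 ≈ 0.4044

0.4044


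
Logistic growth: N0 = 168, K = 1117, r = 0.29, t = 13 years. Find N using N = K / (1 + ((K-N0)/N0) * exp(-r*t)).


(K - N0)/N0 = (1117 - 168)/168 = 949/168 = 5.64881
r*t = 0.29 * 13 = 3.77; exp(-3.77) = 0.0230521
5.64881 * 0.0230521 = 0.130217
1 + 0.130217 = 1.13022
N = 1117 / 1.13022 = 988.303 ≈ 988

988


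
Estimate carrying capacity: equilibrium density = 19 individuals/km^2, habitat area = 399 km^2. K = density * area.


K = 19 * 399 = 7581 individuals

7581 individuals


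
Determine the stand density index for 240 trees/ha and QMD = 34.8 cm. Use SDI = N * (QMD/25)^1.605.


QMD/25 = 34.8/25 = 1.392
(1.392)^1.605 = exp(1.605 * ln(1.392)) = exp(1.605 * 0.330742) = exp(0.530841) = 1.70036
SDI = 240 * 1.70036 = 408.086 ≈ 408

408


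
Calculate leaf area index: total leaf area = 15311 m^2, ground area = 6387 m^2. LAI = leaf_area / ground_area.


LAI = 15311 / 6387 = 2.3972 ≈ 2.40

2.40


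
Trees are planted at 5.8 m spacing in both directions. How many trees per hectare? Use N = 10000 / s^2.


N = 10000 / 5.8^2 = 10000 / 33.64 = 297.265 ≈ 297 trees/ha

297 trees/ha


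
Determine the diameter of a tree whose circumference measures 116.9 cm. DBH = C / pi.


DBH = C / pi = 116.9 / 3.141593 = 37.2104 ≈ 37.21 cm

37.21 cm


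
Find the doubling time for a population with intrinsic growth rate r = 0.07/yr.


td = ln(2) / 0.07 = 0.693147 / 0.07 = 9.90210 ≈ 9.9 years

9.9 years


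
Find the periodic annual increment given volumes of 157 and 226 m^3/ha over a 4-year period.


PAI = (V2 - V1) / period = (226 - 157) / 4 = 69 / 4 = 17.25 m^3/ha/yr

17.25 m^3/ha/yr


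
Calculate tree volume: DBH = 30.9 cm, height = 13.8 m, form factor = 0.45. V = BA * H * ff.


(D/200)^2 = (30.9/200)^2 = 0.1545^2 = 0.02387025
BA = 3.141593 * 0.02387025 = 0.0749906 m^2
V = 0.0749906 * 13.8 * 0.45 = 0.465692 ≈ 0.466 m^3

0.466 m^3


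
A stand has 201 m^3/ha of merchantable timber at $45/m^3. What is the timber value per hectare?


Value = 201 * 45 = $9045/ha

$9045/ha


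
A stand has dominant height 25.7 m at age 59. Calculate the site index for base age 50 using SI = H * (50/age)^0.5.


50/59 = 0.847458
(0.847458)^0.5 = 0.920575
SI = 25.7 * 0.920575 = 23.6588 ≈ 23.7 m

23.7 m


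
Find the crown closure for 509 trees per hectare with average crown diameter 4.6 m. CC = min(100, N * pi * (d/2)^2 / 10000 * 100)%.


(d/2)^2 = (4.6/2)^2 = 2.3^2 = 5.29
Crown area = 3.141593 * 5.29 = 16.6190 m^2
N * area / 10000 * 100 = 509 * 16.6190 / 10000 * 100 = 84.5907
CC = min(100, 84.5907) = 84.5907 ≈ 84.6%

84.6%


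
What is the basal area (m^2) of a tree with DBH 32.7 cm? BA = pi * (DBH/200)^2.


D/200 = 32.7/200 = 0.1635 m
(D/200)^2 = 0.1635^2 = 0.02673225
BA = 3.141593 * 0.02673225 = 0.0839818 ≈ 0.0840 m^2

0.0840 m^2


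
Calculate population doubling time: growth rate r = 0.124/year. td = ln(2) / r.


td = ln(2) / 0.124 = 0.693147 / 0.124 = 5.58990 ≈ 5.6 years

5.6 years


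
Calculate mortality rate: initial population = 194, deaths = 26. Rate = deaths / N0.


Mortality rate = 26 / 194 = 0.134021 ≈ 0.1340

0.1340


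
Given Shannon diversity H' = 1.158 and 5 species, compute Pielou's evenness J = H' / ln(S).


ln(5) = 1.60944
J = H' / ln(S) = 1.158 / 1.60944 = 0.719505 ≈ 0.7195

0.7195


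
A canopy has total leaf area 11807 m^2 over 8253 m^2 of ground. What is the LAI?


LAI = 11807 / 8253 = 1.4306 ≈ 1.43

1.43


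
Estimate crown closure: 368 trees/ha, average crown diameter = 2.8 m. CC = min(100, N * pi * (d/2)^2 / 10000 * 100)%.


(d/2)^2 = (2.8/2)^2 = 1.4^2 = 1.96
Crown area = 3.141593 * 1.96 = 6.15752 m^2
N * area / 10000 * 100 = 368 * 6.15752 / 10000 * 100 = 22.6597
CC = min(100, 22.6597) = 22.6597 ≈ 22.7%

22.7%


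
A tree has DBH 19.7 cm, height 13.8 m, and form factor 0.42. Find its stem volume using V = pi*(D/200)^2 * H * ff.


(D/200)^2 = (19.7/200)^2 = 0.0985^2 = 0.00970225
BA = 3.141593 * 0.00970225 = 0.0304805 m^2
V = 0.0304805 * 13.8 * 0.42 = 0.176665 ≈ 0.177 m^3

0.177 m^3


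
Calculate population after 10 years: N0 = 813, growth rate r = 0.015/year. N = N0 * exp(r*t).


r*t = 0.015 * 10 = 0.15
exp(0.15) = 1.16183
N = 813 * 1.16183 = 944.568 ≈ 945

945


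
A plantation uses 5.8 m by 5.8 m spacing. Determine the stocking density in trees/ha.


N = 10000 / 5.8^2 = 10000 / 33.64 = 297.265 ≈ 297 trees/ha

297 trees/ha


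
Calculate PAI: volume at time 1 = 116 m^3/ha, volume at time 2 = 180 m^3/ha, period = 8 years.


PAI = (V2 - V1) / period = (180 - 116) / 8 = 64 / 8 = 8.00 m^3/ha/yr

8.00 m^3/ha/yr


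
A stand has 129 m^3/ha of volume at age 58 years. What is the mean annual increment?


MAI = 129 / 58 = 2.2241 ≈ 2.22 m^3/ha/yr

2.22 m^3/ha/yr


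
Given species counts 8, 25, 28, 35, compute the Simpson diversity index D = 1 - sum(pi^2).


Total N = 8 + 25 + 28 + 35 = 96
Per-species terms:
  p = 8/96 = 0.083333; p^2 = 0.083333^2 = 0.006944
  p = 25/96 = 0.260417; p^2 = 0.260417^2 = 0.067817
  p = 28/96 = 0.291667; p^2 = 0.291667^2 = 0.085070
  p = 35/96 = 0.364583; p^2 = 0.364583^2 = 0.132921
sum(p^2) = 0.006944 + 0.067817 + 0.085070 + 0.132921 = 0.292752
D = 1 - 0.292752 = 0.707248 ≈ 0.7072

0.7072


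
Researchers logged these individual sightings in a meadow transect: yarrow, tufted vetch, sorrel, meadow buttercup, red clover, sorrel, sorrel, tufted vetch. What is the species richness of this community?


Total individuals logged = 8
Distinct species (count of individuals): yarrow (1), tufted vetch (2), sorrel (3), meadow buttercup (1), red clover (1)
Species richness = number of distinct species = 5

5


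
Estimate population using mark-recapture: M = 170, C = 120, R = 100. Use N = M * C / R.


N = M * C / R = 170 * 120 / 100 = 20400 / 100 = 204

204 individuals


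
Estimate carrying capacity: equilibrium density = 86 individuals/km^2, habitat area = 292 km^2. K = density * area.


K = 86 * 292 = 25112 individuals

25112 individuals


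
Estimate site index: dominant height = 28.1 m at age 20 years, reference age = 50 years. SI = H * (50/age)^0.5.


50/20 = 2.50000
(2.50000)^0.5 = 1.58114
SI = 28.1 * 1.58114 = 44.4300 ≈ 44.4 m

44.4 m


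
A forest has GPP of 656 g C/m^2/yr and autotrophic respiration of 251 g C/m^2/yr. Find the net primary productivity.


NPP = GPP - Ra = 656 - 251 = 405 g C/m^2/yr

405 g C/m^2/yr


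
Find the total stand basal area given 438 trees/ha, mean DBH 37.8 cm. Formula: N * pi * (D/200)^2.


(D/200)^2 = (37.8/200)^2 = 0.189^2 = 0.035721
Individual BA = 3.141593 * 0.035721 = 0.112221 m^2
Stand BA = 438 * 0.112221 = 49.1528 ≈ 49.15 m^2/ha

49.15 m^2/ha


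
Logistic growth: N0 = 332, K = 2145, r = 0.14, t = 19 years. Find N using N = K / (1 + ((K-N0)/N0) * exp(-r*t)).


(K - N0)/N0 = (2145 - 332)/332 = 1813/332 = 5.46084
r*t = 0.14 * 19 = 2.66; exp(-2.66) = 0.0699482
5.46084 * 0.0699482 = 0.381976
1 + 0.381976 = 1.38198
N = 2145 / 1.38198 = 1552.12 ≈ 1552

1552


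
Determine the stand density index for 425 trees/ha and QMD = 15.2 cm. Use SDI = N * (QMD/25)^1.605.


QMD/25 = 15.2/25 = 0.608
(0.608)^1.605 = exp(1.605 * ln(0.608)) = exp(1.605 * (-0.497580)) = exp(-0.798616) = 0.449951
SDI = 425 * 0.449951 = 191.229 ≈ 191

191


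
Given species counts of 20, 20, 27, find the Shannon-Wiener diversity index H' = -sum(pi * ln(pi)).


Total N = 20 + 20 + 27 = 67
Per-species terms:
  p = 20/67 = 0.298507; ln(p) = -1.208962; p*ln(p) = 0.298507 * (-1.208962) = -0.360884
  p = 20/67 = 0.298507; ln(p) = -1.208962; p*ln(p) = 0.298507 * (-1.208962) = -0.360884
  p = 27/67 = 0.402985; ln(p) = -0.908856; p*ln(p) = 0.402985 * (-0.908856) = -0.366255
sum(p*ln(p)) = (-0.360884) + (-0.360884) + (-0.366255) = -1.088023
H' = -(-1.088023) = 1.088023 ≈ 1.0880

1.0880


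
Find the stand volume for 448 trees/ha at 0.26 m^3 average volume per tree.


V_stand = 448 * 0.26 = 116.48 ≈ 116.5 m^3/ha

116.5 m^3/ha


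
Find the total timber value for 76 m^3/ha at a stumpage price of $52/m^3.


Value = 76 * 52 = $3952/ha

$3952/ha


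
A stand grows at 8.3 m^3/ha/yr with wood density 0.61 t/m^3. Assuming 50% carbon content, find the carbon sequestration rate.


C = 8.3 * 0.61 * 0.5 = 2.5315 ≈ 2.53 t C/ha/yr

2.53 t C/ha/yr


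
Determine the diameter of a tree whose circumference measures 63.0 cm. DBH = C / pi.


DBH = C / pi = 63.0 / 3.141593 = 20.0535 ≈ 20.05 cm

20.05 cm


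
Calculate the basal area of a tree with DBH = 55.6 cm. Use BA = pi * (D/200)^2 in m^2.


D/200 = 55.6/200 = 0.278 m
(D/200)^2 = 0.278^2 = 0.077284
BA = 3.141593 * 0.077284 = 0.242795 ≈ 0.2428 m^2

0.2428 m^2


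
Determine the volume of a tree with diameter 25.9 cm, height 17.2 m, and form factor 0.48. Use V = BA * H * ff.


(D/200)^2 = (25.9/200)^2 = 0.1295^2 = 0.01677025
BA = 3.141593 * 0.01677025 = 0.0526853 m^2
V = 0.0526853 * 17.2 * 0.48 = 0.434970 ≈ 0.435 m^3

0.435 m^3


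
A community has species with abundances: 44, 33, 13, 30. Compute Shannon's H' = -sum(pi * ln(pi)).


Total N = 44 + 33 + 13 + 30 = 120
Per-species terms:
  p = 44/120 = 0.366667; ln(p) = -1.003301; p*ln(p) = 0.366667 * (-1.003301) = -0.367877
  p = 33/120 = 0.275000; ln(p) = -1.290984; p*ln(p) = 0.275000 * (-1.290984) = -0.355021
  p = 13/120 = 0.108333; ln(p) = -2.222545; p*ln(p) = 0.108333 * (-2.222545) = -0.240775
  p = 30/120 = 0.250000; ln(p) = -1.386294; p*ln(p) = 0.250000 * (-1.386294) = -0.346574
sum(p*ln(p)) = (-0.367877) + (-0.355021) + (-0.240775) + (-0.346574) = -1.310247
H' = -(-1.310247) = 1.310247 ≈ 1.3102

1.3102


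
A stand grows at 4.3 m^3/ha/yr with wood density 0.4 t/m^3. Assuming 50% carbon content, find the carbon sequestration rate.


C = 4.3 * 0.4 * 0.5 = 0.86 t C/ha/yr

0.86 t C/ha/yr


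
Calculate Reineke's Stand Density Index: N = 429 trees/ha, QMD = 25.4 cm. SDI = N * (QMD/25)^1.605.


QMD/25 = 25.4/25 = 1.016
(1.016)^1.605 = exp(1.605 * ln(1.016)) = exp(1.605 * 0.0158733) = exp(0.0254766) = 1.02580
SDI = 429 * 1.02580 = 440.068 ≈ 440

440


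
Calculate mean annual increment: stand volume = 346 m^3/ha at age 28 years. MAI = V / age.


MAI = 346 / 28 = 12.3571 ≈ 12.36 m^3/ha/yr

12.36 m^3/ha/yr


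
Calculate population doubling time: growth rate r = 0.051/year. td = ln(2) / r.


td = ln(2) / 0.051 = 0.693147 / 0.051 = 13.5911 ≈ 13.6 years

13.6 years
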